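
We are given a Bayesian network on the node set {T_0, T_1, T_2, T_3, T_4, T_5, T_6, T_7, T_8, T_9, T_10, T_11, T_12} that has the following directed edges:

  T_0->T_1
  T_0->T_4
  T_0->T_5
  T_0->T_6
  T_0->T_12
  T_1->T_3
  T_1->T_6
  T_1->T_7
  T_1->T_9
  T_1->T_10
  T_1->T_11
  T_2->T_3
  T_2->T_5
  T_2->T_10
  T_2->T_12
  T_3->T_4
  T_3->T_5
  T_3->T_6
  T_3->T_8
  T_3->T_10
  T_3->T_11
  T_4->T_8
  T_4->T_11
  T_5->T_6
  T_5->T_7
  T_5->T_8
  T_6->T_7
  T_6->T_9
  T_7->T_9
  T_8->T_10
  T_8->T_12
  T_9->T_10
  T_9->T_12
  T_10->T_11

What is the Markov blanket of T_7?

{T_1, T_5, T_6, T_9}

By definition, MB(T_7) is built from T_7's parents, T_7's children, and the co-parents of T_7.
Children of T_7: T_9.
Parents of T_7: T_1, T_5, T_6.
For each child, the remaining parents (spouses of T_7):
  T_9: T_1, T_6
So the Markov blanket of T_7 is {T_1, T_5, T_6, T_9}.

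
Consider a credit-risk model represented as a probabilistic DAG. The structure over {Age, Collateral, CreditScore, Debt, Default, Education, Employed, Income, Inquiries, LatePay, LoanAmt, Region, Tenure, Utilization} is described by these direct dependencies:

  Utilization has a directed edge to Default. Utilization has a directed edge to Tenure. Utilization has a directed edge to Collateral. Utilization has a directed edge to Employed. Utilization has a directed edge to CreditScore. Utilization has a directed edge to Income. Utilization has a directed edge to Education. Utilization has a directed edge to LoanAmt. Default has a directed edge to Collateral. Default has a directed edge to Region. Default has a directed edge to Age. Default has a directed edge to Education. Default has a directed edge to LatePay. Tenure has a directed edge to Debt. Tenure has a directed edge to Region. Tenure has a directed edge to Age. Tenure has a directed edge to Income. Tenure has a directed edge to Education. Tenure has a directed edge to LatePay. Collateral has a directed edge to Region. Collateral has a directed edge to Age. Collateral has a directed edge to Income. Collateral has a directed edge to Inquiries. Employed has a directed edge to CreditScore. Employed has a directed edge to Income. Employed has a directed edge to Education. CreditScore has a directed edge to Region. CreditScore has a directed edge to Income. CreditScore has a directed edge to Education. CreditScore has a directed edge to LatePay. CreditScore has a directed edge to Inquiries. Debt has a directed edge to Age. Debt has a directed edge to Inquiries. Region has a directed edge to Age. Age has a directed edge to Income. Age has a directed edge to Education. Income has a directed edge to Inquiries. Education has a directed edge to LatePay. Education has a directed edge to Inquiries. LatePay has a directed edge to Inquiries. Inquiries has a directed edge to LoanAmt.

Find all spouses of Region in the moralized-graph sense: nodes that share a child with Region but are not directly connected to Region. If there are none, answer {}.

Children of Region: Age.
  Age's other parents are Collateral, Debt, Default, Tenure.
Excluding nodes already adjacent to Region (Age, Collateral, CreditScore, Default, Tenure), the co-parent-only contribution is {Debt}.

{Debt}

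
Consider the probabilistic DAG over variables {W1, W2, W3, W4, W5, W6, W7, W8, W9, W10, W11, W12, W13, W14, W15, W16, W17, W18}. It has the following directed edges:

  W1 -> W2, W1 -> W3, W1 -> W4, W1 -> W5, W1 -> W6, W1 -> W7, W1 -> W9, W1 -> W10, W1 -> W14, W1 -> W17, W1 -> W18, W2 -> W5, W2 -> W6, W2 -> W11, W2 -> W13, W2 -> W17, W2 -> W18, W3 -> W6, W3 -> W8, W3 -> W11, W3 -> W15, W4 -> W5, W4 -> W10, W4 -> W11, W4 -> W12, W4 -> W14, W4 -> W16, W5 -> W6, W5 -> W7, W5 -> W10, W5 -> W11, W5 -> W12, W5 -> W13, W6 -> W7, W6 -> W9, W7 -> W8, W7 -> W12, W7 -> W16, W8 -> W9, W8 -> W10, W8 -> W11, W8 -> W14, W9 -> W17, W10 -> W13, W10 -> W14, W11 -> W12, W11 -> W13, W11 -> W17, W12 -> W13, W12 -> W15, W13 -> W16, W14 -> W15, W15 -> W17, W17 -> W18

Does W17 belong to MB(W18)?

W17 is a parent of W18.
So W17 ∈ MB(W18).

Yes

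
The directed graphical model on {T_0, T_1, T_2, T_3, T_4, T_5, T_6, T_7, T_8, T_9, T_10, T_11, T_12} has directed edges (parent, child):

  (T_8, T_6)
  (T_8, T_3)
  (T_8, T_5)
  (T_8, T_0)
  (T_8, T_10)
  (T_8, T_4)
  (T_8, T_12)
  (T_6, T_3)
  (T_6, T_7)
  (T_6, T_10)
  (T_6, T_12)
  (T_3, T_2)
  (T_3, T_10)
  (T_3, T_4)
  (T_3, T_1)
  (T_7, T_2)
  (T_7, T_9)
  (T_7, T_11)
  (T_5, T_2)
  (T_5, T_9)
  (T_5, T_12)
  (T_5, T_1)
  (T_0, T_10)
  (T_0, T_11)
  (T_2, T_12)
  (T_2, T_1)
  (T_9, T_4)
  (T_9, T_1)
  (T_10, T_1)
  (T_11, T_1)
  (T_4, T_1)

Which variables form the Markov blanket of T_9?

By definition, MB(T_9) is built from T_9's parents, T_9's children, and the co-parents of T_9.
T_9 has parents T_5, T_7.
T_9 has children T_1, T_4.
Parents of each child, excluding T_9:
  T_4 also has parents T_3, T_8.
  parents(T_1) \ {T_9} = {T_2, T_3, T_4, T_5, T_10, T_11}.
Taking the union gives {T_1, T_2, T_3, T_4, T_5, T_7, T_8, T_10, T_11}.

{T_1, T_2, T_3, T_4, T_5, T_7, T_8, T_10, T_11}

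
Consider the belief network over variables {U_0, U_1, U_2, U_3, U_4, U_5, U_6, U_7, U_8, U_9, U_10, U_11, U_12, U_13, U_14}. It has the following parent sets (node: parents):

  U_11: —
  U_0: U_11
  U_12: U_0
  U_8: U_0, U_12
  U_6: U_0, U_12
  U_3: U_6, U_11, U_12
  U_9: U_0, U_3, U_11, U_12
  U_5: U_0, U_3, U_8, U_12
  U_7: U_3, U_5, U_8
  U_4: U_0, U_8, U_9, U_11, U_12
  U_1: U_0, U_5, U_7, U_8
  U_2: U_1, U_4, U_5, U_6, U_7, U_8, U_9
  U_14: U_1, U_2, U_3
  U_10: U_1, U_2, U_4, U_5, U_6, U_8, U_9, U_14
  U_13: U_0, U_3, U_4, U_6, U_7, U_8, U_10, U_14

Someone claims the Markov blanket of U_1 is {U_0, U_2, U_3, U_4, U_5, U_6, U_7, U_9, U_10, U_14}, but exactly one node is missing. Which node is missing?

By definition, MB(U_1) is built from U_1's parents, U_1's children, and the co-parents of U_1.
Pa(U_1) = {U_0, U_5, U_7, U_8}.
U_1's children: U_2, U_10, U_14.
Co-parents of U_1 (other parents of its children):
  U_2: U_4, U_5, U_6, U_7, U_8, U_9
  U_14: U_2, U_3
  U_10: U_2, U_4, U_5, U_6, U_8, U_9, U_14
MB(U_1) = {U_0, U_2, U_3, U_4, U_5, U_6, U_7, U_8, U_9, U_10, U_14}.
Comparing with the claimed set, U_8 is missing.

U_8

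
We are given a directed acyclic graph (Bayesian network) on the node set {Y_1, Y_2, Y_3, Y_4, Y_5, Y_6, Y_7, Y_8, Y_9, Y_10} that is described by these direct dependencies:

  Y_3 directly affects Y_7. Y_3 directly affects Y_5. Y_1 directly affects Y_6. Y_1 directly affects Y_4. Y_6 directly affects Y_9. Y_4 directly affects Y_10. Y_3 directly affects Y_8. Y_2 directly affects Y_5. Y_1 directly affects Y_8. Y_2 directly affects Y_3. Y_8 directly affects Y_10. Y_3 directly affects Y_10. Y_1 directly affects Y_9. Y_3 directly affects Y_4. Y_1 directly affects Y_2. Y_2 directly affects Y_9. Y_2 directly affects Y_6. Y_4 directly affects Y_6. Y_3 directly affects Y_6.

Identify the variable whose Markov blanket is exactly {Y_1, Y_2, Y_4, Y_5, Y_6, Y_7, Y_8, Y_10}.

The target node must have every member of {Y_1, Y_2, Y_4, Y_5, Y_6, Y_7, Y_8, Y_10} as a parent, child, or co-parent, and no others.
Parents of Y_3: Y_2; children: Y_4, Y_5, Y_6, Y_7, Y_8, Y_10; co-parents: Y_1, Y_2, Y_4, Y_8.
These exactly cover the given set, so the node is Y_3.

Y_3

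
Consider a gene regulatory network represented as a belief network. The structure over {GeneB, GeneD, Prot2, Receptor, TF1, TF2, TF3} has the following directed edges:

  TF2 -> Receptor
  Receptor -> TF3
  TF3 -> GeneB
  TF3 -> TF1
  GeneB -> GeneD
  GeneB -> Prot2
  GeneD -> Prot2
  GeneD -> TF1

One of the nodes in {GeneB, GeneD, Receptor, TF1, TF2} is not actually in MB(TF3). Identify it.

TF3's parents: Receptor.
Children of TF3: GeneB, TF1.
Co-parents of TF3 (other parents of its children):
  GeneB: no additional parents.
  parents(TF1) \ {TF3} = {GeneD}.
MB(TF3) = {GeneB, GeneD, Receptor, TF1}.
TF2 is neither a parent, child, nor co-parent of TF3, so it does not belong.

TF2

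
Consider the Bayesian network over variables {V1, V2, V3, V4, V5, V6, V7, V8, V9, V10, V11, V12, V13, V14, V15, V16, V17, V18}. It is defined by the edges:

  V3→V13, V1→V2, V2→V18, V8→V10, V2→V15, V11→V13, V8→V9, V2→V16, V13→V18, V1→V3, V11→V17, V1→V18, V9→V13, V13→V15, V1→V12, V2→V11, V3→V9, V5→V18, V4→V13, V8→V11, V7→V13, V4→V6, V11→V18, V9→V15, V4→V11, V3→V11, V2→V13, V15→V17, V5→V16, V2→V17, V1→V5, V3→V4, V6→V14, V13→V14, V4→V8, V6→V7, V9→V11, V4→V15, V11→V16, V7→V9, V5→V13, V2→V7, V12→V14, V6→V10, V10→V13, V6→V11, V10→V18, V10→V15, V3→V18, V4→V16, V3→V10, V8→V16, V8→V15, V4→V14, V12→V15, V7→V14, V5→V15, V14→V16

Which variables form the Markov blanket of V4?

V4's parents: V3.
Children of V4: V6, V8, V11, V13, V14, V15, V16.
Parents of each child, excluding V4:
  V6 has no other parent.
  V8 has no other parent.
  V11's other parents are V2, V3, V6, V8, V9.
  V13 also has parents V2, V3, V5, V7, V9, V10, V11.
  V14 also has parents V6, V7, V12, V13.
  V15's other parents are V2, V5, V8, V9, V10, V12, V13.
  parents(V16) \ {V4} = {V2, V5, V8, V11, V14}.
So the Markov blanket of V4 is {V2, V3, V5, V6, V7, V8, V9, V10, V11, V12, V13, V14, V15, V16}.

{V2, V3, V5, V6, V7, V8, V9, V10, V11, V12, V13, V14, V15, V16}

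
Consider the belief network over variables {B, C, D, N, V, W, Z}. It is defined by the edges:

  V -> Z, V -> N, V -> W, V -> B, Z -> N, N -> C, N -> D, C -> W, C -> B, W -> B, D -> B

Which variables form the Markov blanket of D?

D has parent N.
Ch(D) = {B}.
For each child, the remaining parents (spouses of D):
  B also has parents C, V, W.
Union: {N} ∪ {B} ∪ {C, V, W} = {B, C, N, V, W}.

{B, C, N, V, W}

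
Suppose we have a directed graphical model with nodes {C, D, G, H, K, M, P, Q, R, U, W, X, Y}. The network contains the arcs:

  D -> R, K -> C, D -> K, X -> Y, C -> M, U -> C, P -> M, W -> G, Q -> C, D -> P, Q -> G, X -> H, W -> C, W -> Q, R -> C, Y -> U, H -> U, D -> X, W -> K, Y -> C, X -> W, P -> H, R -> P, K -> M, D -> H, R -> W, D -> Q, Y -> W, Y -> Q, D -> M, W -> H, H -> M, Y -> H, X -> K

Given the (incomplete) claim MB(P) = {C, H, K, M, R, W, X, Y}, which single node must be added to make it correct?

D

A node's Markov blanket = Pa ∪ Ch ∪ (parents of Ch other than the node itself).
Pa(P) = {D, R}.
Children of P: H, M.
Co-parents of P (other parents of its children):
  H also has parents D, W, X, Y.
  M also has parents C, D, H, K.
MB(P) = {C, D, H, K, M, R, W, X, Y}.
Comparing with the claimed set, D is missing.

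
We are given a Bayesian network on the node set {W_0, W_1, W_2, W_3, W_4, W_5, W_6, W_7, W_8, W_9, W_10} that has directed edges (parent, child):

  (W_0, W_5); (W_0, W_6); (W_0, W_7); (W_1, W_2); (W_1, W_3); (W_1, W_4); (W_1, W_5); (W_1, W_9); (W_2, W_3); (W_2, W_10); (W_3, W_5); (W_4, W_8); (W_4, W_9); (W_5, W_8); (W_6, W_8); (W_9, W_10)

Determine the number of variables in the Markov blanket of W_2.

The Markov blanket of a node is its parents, its children, and the other parents of its children.
W_2 has parent W_1.
W_2's children: W_3, W_10.
Parents of each child, excluding W_2:
  W_3: W_1
  W_10: W_9
MB(W_2) = {W_1, W_3, W_9, W_10}, which has 4 nodes.

4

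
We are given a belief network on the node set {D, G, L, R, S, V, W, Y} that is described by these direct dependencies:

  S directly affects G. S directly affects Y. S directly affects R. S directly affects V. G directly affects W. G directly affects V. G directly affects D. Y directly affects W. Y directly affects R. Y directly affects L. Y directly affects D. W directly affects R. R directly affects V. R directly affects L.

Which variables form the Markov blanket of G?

{D, R, S, V, W, Y}

A node's Markov blanket = Pa ∪ Ch ∪ (parents of Ch other than the node itself).
G's children: D, V, W.
G has parent S.
Parents of each child, excluding G:
  W: Y
  V: R, S
  D: Y
MB(G) = {D, R, S, V, W, Y}.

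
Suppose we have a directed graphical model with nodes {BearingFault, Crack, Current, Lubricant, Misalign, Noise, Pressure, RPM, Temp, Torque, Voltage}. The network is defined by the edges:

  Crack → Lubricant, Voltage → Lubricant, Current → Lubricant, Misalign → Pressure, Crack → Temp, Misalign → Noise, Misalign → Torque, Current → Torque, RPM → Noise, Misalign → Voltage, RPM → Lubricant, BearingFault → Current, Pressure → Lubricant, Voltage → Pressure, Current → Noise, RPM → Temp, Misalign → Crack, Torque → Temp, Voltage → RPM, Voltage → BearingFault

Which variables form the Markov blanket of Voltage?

{BearingFault, Crack, Current, Lubricant, Misalign, Pressure, RPM}

Recall MB(v) = parents ∪ children ∪ spouses, where spouses are the other parents of v's children.
Pa(Voltage) = {Misalign}.
Children of Voltage: BearingFault, Lubricant, Pressure, RPM.
For each child, the remaining parents (spouses of Voltage):
  RPM has no other parent.
  BearingFault has no other parent.
  parents(Pressure) \ {Voltage} = {Misalign}.
  parents(Lubricant) \ {Voltage} = {Crack, Current, Pressure, RPM}.
Taking the union gives {BearingFault, Crack, Current, Lubricant, Misalign, Pressure, RPM}.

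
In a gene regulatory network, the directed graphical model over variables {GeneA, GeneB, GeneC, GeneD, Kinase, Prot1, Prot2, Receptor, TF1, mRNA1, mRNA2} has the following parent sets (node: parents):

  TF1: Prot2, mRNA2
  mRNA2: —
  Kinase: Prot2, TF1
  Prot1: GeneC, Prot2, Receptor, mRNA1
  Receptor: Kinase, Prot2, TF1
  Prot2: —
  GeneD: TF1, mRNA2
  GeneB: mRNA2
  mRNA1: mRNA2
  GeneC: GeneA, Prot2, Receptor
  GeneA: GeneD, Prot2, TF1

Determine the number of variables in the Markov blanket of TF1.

6

The Markov blanket of a node is its parents, its children, and the other parents of its children.
TF1's children: GeneA, GeneD, Kinase, Receptor.
Pa(TF1) = {Prot2, mRNA2}.
Co-parents of TF1 (other parents of its children):
  GeneD also has parent mRNA2.
  Kinase also has parent Prot2.
  parents(GeneA) \ {TF1} = {GeneD, Prot2}.
  parents(Receptor) \ {TF1} = {Kinase, Prot2}.
MB(TF1) = {GeneA, GeneD, Kinase, Prot2, Receptor, mRNA2}, which has 6 nodes.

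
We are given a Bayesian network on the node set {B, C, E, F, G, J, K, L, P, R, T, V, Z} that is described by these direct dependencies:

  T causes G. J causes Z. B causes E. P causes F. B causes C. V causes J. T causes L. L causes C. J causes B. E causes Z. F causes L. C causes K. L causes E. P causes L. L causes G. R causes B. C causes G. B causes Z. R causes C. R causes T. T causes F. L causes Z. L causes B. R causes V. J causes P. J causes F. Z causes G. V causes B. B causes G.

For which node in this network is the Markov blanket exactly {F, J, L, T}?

The target node must have every member of {F, J, L, T} as a parent, child, or co-parent, and no others.
Parents of P: J; children: F, L; co-parents: F, J, T.
These exactly cover the given set, so the node is P.

P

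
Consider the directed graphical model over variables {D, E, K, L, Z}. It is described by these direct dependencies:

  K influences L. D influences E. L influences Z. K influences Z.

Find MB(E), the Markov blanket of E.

{D}

Recall MB(v) = parents ∪ children ∪ spouses, where spouses are the other parents of v's children.
E has parent D.
Children of E: none.
E has no children, so there are no co-parents.
Taking the union gives {D}.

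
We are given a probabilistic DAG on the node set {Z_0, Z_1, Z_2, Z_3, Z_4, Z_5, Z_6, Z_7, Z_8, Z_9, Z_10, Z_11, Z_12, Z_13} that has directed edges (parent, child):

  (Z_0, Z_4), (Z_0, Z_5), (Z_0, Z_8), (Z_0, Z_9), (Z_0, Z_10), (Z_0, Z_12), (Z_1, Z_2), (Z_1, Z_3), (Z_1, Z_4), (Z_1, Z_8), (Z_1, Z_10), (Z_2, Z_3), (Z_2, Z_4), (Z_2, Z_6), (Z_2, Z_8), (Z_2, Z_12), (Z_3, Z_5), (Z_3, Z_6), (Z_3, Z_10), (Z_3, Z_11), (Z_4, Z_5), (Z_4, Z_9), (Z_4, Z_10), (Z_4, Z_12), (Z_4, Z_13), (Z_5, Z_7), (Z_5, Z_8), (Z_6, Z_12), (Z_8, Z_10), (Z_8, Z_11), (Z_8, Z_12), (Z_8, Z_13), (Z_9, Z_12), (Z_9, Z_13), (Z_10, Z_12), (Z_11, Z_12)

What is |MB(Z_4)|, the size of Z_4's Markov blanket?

A node's Markov blanket = Pa ∪ Ch ∪ (parents of Ch other than the node itself).
Z_4 has parents Z_0, Z_1, Z_2.
Children of Z_4: Z_5, Z_9, Z_10, Z_12, Z_13.
For each child, the remaining parents (spouses of Z_4):
  Z_5: Z_0, Z_3
  Z_9: Z_0
  Z_10: Z_0, Z_1, Z_3, Z_8
  Z_12: Z_0, Z_2, Z_6, Z_8, Z_9, Z_10, Z_11
  Z_13: Z_8, Z_9
MB(Z_4) = {Z_0, Z_1, Z_2, Z_3, Z_5, Z_6, Z_8, Z_9, Z_10, Z_11, Z_12, Z_13}, which has 12 nodes.

12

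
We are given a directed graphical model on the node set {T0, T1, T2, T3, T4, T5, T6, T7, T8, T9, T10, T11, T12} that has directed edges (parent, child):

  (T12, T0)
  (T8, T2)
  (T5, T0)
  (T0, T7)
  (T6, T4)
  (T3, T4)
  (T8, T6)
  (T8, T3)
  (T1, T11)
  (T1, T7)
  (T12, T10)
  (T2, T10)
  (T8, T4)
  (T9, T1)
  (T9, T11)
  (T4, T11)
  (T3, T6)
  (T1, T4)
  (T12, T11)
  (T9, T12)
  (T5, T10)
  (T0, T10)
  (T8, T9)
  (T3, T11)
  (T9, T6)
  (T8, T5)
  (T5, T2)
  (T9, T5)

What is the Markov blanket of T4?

T4 has parents T1, T3, T6, T8.
T4 has child T11.
Parents of each child, excluding T4:
  T11 also has parents T1, T3, T9, T12.
So the Markov blanket of T4 is {T1, T3, T6, T8, T9, T11, T12}.

{T1, T3, T6, T8, T9, T11, T12}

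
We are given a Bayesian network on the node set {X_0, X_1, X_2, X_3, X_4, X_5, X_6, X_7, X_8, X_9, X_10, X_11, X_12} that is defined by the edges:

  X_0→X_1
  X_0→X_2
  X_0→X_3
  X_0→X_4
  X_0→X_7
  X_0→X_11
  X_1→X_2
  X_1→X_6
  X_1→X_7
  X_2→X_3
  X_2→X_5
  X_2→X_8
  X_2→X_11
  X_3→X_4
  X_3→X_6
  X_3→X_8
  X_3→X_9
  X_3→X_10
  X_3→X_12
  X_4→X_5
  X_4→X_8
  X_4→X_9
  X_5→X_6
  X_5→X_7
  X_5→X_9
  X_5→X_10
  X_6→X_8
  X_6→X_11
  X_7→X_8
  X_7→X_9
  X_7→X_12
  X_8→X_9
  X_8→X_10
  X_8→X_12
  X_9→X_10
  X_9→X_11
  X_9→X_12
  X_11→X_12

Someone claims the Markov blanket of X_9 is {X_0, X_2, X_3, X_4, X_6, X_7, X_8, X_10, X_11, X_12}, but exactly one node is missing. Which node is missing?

X_5

X_9's parents: X_3, X_4, X_5, X_7, X_8.
Ch(X_9) = {X_10, X_11, X_12}.
Co-parents of X_9 (other parents of its children):
  X_10's other parents are X_3, X_5, X_8.
  X_11 also has parents X_0, X_2, X_6.
  parents(X_12) \ {X_9} = {X_3, X_7, X_8, X_11}.
MB(X_9) = {X_0, X_2, X_3, X_4, X_5, X_6, X_7, X_8, X_10, X_11, X_12}.
Comparing with the claimed set, X_5 is missing.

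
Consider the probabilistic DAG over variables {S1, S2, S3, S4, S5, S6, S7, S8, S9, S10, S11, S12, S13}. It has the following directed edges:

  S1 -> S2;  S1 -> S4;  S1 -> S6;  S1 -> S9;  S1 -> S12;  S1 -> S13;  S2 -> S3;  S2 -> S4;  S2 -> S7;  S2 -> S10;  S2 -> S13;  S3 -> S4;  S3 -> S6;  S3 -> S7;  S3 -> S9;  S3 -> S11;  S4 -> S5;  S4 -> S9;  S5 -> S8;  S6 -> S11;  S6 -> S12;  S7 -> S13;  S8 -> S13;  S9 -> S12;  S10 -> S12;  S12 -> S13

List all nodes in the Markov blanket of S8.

Children of S8: S13.
S8's parents: S5.
Co-parents of S8 (other parents of its children):
  parents(S13) \ {S8} = {S1, S2, S7, S12}.
Union: {S5} ∪ {S13} ∪ {S1, S2, S7, S12} = {S1, S2, S5, S7, S12, S13}.

{S1, S2, S5, S7, S12, S13}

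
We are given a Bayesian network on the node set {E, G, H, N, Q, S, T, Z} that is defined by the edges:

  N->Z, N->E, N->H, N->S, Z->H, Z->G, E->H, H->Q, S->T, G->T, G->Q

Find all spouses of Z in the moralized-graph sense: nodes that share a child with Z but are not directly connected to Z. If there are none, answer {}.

Children of Z: G, H.
  H: E, N
  G: —
Excluding nodes already adjacent to Z (G, H, N), the co-parent-only contribution is {E}.

{E}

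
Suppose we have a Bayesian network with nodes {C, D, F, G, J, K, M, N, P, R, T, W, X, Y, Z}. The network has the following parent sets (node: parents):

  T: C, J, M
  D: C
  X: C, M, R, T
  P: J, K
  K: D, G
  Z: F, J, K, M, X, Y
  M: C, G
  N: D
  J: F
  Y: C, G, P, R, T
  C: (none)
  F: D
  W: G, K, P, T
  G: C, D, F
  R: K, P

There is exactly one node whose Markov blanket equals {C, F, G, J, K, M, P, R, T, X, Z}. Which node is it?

Y

The target node must have every member of {C, F, G, J, K, M, P, R, T, X, Z} as a parent, child, or co-parent, and no others.
Parents of Y: C, G, P, R, T; children: Z; co-parents: F, J, K, M, X.
These exactly cover the given set, so the node is Y.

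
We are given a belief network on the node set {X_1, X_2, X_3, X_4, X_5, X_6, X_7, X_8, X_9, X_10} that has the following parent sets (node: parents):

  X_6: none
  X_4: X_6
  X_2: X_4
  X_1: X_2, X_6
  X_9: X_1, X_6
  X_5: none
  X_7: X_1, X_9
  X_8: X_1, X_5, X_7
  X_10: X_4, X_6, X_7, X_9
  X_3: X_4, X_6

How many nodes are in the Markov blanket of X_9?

5

Pa(X_9) = {X_1, X_6}.
X_9 has children X_7, X_10.
Co-parents of X_9 (other parents of its children):
  X_7: X_1
  X_10: X_4, X_6, X_7
MB(X_9) = {X_1, X_4, X_6, X_7, X_10}, which has 5 nodes.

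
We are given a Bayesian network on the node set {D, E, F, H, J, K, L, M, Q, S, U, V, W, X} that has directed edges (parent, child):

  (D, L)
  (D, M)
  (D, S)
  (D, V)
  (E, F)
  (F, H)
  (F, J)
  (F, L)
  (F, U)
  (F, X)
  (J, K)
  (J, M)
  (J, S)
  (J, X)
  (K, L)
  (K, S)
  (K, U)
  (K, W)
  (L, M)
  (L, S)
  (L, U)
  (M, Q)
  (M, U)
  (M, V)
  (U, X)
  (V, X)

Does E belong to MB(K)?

K's parents: J.
Ch(K) = {L, S, U, W}.
Other parents of K's children:
  L's other parents are D, F.
  S's other parents are D, J, L.
  parents(U) \ {K} = {F, L, M}.
  W has no other parent.
MB(K) = {D, F, J, L, M, S, U, W}; E is not in this set.

No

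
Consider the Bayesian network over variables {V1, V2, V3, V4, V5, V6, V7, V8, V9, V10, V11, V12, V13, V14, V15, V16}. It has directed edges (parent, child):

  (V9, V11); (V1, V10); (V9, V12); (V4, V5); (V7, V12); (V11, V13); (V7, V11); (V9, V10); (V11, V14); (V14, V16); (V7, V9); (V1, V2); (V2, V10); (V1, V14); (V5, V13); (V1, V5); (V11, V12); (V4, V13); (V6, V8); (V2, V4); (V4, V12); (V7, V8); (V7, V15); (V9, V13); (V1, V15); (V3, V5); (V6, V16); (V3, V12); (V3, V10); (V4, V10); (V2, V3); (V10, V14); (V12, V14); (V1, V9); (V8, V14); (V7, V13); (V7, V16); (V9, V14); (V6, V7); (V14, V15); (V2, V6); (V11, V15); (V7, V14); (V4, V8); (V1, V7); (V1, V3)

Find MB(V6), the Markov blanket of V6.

V6's parents: V2.
Ch(V6) = {V7, V8, V16}.
Co-parents of V6 (other parents of its children):
  V7: V1
  V8: V4, V7
  V16: V7, V14
Union: {V2} ∪ {V7, V8, V16} ∪ {V1, V4, V7, V14} = {V1, V2, V4, V7, V8, V14, V16}.

{V1, V2, V4, V7, V8, V14, V16}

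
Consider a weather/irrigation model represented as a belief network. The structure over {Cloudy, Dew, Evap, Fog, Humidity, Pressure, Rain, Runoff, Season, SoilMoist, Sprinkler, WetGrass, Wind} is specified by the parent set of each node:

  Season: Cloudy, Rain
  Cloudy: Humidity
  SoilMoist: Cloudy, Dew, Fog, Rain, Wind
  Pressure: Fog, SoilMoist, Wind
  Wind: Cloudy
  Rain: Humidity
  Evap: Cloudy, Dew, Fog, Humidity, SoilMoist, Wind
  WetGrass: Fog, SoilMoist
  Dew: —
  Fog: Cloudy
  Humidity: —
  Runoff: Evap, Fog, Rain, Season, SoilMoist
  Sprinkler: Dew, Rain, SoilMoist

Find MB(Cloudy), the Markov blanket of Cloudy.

{Dew, Evap, Fog, Humidity, Rain, Season, SoilMoist, Wind}

Cloudy's parents: Humidity.
Cloudy has children Evap, Fog, Season, SoilMoist, Wind.
For each child, the remaining parents (spouses of Cloudy):
  Fog has no other parent.
  Wind: no additional parents.
  SoilMoist's other parents are Dew, Fog, Rain, Wind.
  parents(Season) \ {Cloudy} = {Rain}.
  Evap's other parents are Dew, Fog, Humidity, SoilMoist, Wind.
MB(Cloudy) = {Dew, Evap, Fog, Humidity, Rain, Season, SoilMoist, Wind}.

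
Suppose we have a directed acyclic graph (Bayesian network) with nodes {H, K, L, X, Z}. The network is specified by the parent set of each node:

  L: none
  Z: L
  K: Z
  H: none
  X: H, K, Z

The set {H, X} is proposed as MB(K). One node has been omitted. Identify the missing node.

Z

A node's Markov blanket = Pa ∪ Ch ∪ (parents of Ch other than the node itself).
Ch(K) = {X}.
K's parents: Z.
Co-parents of K (other parents of its children):
  parents(X) \ {K} = {H, Z}.
MB(K) = {H, X, Z}.
Comparing with the claimed set, Z is missing.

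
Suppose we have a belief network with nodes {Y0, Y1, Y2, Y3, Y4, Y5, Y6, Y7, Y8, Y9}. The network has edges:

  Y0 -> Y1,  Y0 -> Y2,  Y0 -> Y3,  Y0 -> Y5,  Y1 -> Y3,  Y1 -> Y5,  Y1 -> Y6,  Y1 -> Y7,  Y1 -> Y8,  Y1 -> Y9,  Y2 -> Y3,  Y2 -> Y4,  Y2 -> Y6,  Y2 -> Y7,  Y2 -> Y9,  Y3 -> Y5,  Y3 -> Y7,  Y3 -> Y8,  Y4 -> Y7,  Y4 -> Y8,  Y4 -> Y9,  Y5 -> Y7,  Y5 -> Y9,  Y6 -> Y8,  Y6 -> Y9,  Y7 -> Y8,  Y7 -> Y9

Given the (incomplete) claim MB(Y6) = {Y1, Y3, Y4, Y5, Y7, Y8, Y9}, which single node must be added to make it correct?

Y2

Parents of Y6: Y1, Y2.
Ch(Y6) = {Y8, Y9}.
Other parents of Y6's children:
  Y8: Y1, Y3, Y4, Y7
  Y9: Y1, Y2, Y4, Y5, Y7
MB(Y6) = {Y1, Y2, Y3, Y4, Y5, Y7, Y8, Y9}.
Comparing with the claimed set, Y2 is missing.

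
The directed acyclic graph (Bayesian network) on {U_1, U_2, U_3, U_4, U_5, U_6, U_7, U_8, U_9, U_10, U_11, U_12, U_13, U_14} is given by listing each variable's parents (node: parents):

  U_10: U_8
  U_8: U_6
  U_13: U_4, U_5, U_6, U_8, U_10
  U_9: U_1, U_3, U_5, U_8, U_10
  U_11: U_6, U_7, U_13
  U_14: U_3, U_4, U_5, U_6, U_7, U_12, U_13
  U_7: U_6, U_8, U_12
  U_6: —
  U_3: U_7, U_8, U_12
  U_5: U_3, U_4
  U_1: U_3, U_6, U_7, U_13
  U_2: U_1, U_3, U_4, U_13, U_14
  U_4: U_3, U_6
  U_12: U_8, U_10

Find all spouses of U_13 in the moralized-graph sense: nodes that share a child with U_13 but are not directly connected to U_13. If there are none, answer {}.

Children of U_13: U_1, U_2, U_11, U_14.
  U_1's other parents are U_3, U_6, U_7.
  U_11 also has parents U_6, U_7.
  parents(U_14) \ {U_13} = {U_3, U_4, U_5, U_6, U_7, U_12}.
  U_2's other parents are U_1, U_3, U_4, U_14.
Excluding nodes already adjacent to U_13 (U_1, U_2, U_4, U_5, U_6, U_8, U_10, U_11, U_14), the co-parent-only contribution is {U_3, U_7, U_12}.

{U_3, U_7, U_12}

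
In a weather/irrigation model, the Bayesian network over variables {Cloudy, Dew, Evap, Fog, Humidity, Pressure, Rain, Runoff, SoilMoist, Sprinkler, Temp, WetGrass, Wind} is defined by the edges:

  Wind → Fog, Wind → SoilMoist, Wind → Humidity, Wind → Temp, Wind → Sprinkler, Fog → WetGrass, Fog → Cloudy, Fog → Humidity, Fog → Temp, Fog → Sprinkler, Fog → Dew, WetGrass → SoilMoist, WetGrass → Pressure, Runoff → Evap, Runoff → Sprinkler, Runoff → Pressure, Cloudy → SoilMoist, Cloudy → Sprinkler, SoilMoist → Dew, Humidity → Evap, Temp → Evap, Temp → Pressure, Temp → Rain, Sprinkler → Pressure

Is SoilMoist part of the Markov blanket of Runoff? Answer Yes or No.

Parents of Runoff: none.
Runoff's children: Evap, Pressure, Sprinkler.
For each child, the remaining parents (spouses of Runoff):
  Evap: Humidity, Temp
  Sprinkler: Cloudy, Fog, Wind
  Pressure: Sprinkler, Temp, WetGrass
MB(Runoff) = {Cloudy, Evap, Fog, Humidity, Pressure, Sprinkler, Temp, WetGrass, Wind}; SoilMoist is not in this set.

No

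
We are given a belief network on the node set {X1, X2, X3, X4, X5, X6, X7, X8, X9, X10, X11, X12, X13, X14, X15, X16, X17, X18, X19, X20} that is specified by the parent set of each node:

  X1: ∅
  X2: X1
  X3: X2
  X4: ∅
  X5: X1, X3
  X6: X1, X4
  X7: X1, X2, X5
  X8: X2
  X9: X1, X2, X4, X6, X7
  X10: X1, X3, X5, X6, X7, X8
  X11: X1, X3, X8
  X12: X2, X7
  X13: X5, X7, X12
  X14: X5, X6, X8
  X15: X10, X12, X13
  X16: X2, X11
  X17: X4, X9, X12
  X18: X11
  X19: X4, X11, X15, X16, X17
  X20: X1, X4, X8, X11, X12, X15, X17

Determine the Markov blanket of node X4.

{X1, X2, X6, X7, X8, X9, X11, X12, X15, X16, X17, X19, X20}

X4's parents: none.
Children of X4: X6, X9, X17, X19, X20.
Co-parents of X4 (other parents of its children):
  X6: X1
  X9: X1, X2, X6, X7
  X17: X9, X12
  X19: X11, X15, X16, X17
  X20: X1, X8, X11, X12, X15, X17
So the Markov blanket of X4 is {X1, X2, X6, X7, X8, X9, X11, X12, X15, X16, X17, X19, X20}.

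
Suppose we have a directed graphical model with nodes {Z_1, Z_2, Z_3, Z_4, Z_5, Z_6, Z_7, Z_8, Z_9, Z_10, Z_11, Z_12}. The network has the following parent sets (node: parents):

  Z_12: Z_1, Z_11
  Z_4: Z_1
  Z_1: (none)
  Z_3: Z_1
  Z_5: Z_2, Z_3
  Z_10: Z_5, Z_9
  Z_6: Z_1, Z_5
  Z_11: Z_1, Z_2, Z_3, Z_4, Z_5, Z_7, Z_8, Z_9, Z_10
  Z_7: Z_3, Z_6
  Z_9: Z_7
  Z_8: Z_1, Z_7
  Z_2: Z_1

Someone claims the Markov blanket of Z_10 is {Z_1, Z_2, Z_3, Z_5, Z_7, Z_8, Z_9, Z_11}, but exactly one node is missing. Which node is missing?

Recall MB(v) = parents ∪ children ∪ spouses, where spouses are the other parents of v's children.
Parents of Z_10: Z_5, Z_9.
Z_10 has child Z_11.
Co-parents of Z_10 (other parents of its children):
  Z_11 also has parents Z_1, Z_2, Z_3, Z_4, Z_5, Z_7, Z_8, Z_9.
MB(Z_10) = {Z_1, Z_2, Z_3, Z_4, Z_5, Z_7, Z_8, Z_9, Z_11}.
Comparing with the claimed set, Z_4 is missing.

Z_4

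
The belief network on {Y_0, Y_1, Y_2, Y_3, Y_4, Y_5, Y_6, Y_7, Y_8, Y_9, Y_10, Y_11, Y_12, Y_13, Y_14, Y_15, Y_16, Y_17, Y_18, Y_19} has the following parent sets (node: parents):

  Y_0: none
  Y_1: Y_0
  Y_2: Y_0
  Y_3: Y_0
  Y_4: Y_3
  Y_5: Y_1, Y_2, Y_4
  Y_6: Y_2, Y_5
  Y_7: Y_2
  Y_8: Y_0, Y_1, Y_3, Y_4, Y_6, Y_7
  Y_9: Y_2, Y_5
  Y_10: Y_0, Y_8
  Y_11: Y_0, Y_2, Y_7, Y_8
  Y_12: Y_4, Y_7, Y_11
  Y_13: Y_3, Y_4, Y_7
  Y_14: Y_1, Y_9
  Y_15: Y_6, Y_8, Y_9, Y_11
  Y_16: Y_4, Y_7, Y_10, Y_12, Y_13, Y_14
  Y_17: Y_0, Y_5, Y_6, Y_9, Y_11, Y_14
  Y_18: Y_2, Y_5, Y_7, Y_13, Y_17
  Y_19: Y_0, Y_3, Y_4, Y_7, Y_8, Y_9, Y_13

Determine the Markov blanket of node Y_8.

{Y_0, Y_1, Y_2, Y_3, Y_4, Y_6, Y_7, Y_9, Y_10, Y_11, Y_13, Y_15, Y_19}

Ch(Y_8) = {Y_10, Y_11, Y_15, Y_19}.
Pa(Y_8) = {Y_0, Y_1, Y_3, Y_4, Y_6, Y_7}.
Other parents of Y_8's children:
  Y_10 also has parent Y_0.
  Y_11 also has parents Y_0, Y_2, Y_7.
  Y_15's other parents are Y_6, Y_9, Y_11.
  Y_19's other parents are Y_0, Y_3, Y_4, Y_7, Y_9, Y_13.
So the Markov blanket of Y_8 is {Y_0, Y_1, Y_2, Y_3, Y_4, Y_6, Y_7, Y_9, Y_10, Y_11, Y_13, Y_15, Y_19}.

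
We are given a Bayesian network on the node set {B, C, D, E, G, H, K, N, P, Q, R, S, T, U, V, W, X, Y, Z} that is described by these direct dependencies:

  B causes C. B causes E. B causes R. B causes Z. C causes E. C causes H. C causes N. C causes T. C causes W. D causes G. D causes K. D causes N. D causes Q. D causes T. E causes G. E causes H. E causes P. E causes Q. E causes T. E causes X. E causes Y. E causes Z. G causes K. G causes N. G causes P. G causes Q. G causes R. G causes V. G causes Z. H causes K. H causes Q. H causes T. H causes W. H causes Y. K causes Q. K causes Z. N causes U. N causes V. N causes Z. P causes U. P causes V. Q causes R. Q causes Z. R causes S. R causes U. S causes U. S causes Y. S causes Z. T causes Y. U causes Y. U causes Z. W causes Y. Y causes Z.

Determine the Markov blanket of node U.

By definition, MB(U) is built from U's parents, U's children, and the co-parents of U.
Parents of U: N, P, R, S.
Children of U: Y, Z.
For each child, the remaining parents (spouses of U):
  Y: E, H, S, T, W
  Z: B, E, G, K, N, Q, S, Y
Union: {N, P, R, S} ∪ {Y, Z} ∪ {B, E, G, H, K, N, Q, S, T, W, Y} = {B, E, G, H, K, N, P, Q, R, S, T, W, Y, Z}.

{B, E, G, H, K, N, P, Q, R, S, T, W, Y, Z}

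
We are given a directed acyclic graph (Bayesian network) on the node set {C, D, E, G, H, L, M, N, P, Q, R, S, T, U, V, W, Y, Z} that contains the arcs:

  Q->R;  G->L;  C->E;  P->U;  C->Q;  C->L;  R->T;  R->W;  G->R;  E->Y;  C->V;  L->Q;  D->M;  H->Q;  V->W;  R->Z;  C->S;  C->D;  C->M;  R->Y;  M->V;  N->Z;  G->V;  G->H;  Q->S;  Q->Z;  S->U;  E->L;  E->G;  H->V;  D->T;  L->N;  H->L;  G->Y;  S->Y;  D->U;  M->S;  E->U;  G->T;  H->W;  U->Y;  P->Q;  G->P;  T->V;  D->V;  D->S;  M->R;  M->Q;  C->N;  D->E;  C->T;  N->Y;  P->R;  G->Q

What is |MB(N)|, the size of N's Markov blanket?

10

N has parents C, L.
N's children: Y, Z.
Co-parents of N (other parents of its children):
  Y's other parents are E, G, R, S, U.
  Z also has parents Q, R.
MB(N) = {C, E, G, L, Q, R, S, U, Y, Z}, which has 10 nodes.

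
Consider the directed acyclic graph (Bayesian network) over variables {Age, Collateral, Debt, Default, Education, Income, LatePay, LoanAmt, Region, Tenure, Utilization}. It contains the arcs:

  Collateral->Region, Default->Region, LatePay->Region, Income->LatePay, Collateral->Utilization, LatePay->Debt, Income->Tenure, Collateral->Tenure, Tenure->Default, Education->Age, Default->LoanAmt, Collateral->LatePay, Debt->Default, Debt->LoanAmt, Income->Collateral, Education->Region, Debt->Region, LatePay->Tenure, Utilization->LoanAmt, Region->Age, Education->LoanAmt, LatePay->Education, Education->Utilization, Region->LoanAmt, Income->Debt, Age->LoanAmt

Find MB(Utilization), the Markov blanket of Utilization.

{Age, Collateral, Debt, Default, Education, LoanAmt, Region}

By definition, MB(Utilization) is built from Utilization's parents, Utilization's children, and the co-parents of Utilization.
Utilization's children: LoanAmt.
Utilization's parents: Collateral, Education.
Parents of each child, excluding Utilization:
  LoanAmt also has parents Age, Debt, Default, Education, Region.
MB(Utilization) = {Age, Collateral, Debt, Default, Education, LoanAmt, Region}.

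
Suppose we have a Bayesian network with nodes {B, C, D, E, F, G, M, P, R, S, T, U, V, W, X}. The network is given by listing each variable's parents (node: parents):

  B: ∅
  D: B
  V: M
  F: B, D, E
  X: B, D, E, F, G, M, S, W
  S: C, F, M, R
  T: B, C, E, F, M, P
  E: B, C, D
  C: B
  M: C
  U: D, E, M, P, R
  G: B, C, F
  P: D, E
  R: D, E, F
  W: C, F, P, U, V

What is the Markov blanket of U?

{C, D, E, F, M, P, R, V, W}

The Markov blanket of a node is its parents, its children, and the other parents of its children.
U's parents: D, E, M, P, R.
Children of U: W.
Co-parents of U (other parents of its children):
  parents(W) \ {U} = {C, F, P, V}.
Union: {D, E, M, P, R} ∪ {W} ∪ {C, F, P, V} = {C, D, E, F, M, P, R, V, W}.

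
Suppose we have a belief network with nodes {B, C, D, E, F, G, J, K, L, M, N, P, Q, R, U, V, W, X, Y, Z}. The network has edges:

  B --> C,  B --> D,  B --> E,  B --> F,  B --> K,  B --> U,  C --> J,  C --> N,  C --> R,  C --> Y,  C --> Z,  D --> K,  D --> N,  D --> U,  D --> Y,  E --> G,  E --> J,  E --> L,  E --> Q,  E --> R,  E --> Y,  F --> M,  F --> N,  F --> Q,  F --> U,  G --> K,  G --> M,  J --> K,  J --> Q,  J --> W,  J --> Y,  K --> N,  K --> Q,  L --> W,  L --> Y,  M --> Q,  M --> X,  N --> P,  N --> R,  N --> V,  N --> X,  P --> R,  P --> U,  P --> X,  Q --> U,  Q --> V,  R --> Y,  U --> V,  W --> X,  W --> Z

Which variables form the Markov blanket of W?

By definition, MB(W) is built from W's parents, W's children, and the co-parents of W.
Parents of W: J, L.
Ch(W) = {X, Z}.
For each child, the remaining parents (spouses of W):
  X also has parents M, N, P.
  Z also has parent C.
So the Markov blanket of W is {C, J, L, M, N, P, X, Z}.

{C, J, L, M, N, P, X, Z}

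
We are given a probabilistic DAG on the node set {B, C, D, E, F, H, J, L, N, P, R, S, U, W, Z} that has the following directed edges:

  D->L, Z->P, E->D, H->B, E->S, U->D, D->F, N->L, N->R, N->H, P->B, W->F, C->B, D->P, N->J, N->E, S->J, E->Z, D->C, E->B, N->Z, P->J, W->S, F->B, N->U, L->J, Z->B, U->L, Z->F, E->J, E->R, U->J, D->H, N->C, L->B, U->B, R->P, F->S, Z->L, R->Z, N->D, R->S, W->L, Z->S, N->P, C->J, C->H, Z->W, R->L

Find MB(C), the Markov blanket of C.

{B, D, E, F, H, J, L, N, P, S, U, Z}

Parents of C: D, N.
C has children B, H, J.
Other parents of C's children:
  parents(H) \ {C} = {D, N}.
  B's other parents are E, F, H, L, P, U, Z.
  J's other parents are E, L, N, P, S, U.
MB(C) = {B, D, E, F, H, J, L, N, P, S, U, Z}.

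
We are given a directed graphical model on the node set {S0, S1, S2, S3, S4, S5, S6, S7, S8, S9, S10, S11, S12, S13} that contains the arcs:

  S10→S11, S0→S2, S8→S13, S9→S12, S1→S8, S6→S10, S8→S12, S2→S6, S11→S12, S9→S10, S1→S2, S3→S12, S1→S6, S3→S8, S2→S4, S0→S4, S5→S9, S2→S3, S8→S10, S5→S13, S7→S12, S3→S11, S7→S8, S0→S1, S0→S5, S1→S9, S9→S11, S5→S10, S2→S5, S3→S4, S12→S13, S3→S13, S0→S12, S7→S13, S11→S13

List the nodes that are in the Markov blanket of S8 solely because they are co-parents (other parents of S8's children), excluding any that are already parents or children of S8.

Children of S8: S10, S12, S13.
  S10 also has parents S5, S6, S9.
  parents(S12) \ {S8} = {S0, S3, S7, S9, S11}.
  S13's other parents are S3, S5, S7, S11, S12.
Excluding nodes already adjacent to S8 (S1, S3, S7, S10, S12, S13), the co-parent-only contribution is {S0, S5, S6, S9, S11}.

{S0, S5, S6, S9, S11}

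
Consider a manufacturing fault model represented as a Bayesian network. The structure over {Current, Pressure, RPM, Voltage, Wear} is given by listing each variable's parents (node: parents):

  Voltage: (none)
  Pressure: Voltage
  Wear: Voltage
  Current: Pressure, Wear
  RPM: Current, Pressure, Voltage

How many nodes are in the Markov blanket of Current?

Ch(Current) = {RPM}.
Current has parents Pressure, Wear.
For each child, the remaining parents (spouses of Current):
  RPM also has parents Pressure, Voltage.
MB(Current) = {Pressure, RPM, Voltage, Wear}, which has 4 nodes.

4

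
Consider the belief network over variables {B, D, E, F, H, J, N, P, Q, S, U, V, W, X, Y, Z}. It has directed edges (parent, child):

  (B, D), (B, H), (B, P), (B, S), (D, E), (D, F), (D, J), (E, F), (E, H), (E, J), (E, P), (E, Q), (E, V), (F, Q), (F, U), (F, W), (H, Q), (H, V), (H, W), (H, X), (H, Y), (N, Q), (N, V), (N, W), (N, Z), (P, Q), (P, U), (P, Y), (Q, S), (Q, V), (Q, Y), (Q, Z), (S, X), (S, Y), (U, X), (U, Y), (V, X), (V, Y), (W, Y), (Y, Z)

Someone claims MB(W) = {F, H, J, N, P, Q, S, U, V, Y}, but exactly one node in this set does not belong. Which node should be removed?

W has child Y.
Parents of W: F, H, N.
Other parents of W's children:
  Y: H, P, Q, S, U, V
MB(W) = {F, H, N, P, Q, S, U, V, Y}.
J is neither a parent, child, nor co-parent of W, so it does not belong.

J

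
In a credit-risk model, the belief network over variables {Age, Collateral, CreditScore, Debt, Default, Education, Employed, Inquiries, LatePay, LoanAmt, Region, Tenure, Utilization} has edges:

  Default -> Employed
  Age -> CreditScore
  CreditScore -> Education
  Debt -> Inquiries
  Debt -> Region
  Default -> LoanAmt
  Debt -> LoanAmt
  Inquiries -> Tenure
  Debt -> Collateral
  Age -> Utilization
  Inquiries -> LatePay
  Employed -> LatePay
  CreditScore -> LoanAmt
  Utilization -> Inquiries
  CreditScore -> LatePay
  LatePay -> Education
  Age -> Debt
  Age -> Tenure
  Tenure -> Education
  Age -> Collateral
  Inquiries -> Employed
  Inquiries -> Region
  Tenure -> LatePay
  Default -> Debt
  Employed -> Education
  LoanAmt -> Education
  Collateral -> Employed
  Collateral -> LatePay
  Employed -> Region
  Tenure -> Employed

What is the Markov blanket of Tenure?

{Age, Collateral, CreditScore, Default, Education, Employed, Inquiries, LatePay, LoanAmt}

The Markov blanket of a node is its parents, its children, and the other parents of its children.
Ch(Tenure) = {Education, Employed, LatePay}.
Parents of Tenure: Age, Inquiries.
For each child, the remaining parents (spouses of Tenure):
  Employed: Collateral, Default, Inquiries
  LatePay: Collateral, CreditScore, Employed, Inquiries
  Education: CreditScore, Employed, LatePay, LoanAmt
Union: {Age, Inquiries} ∪ {Education, Employed, LatePay} ∪ {Collateral, CreditScore, Default, Employed, Inquiries, LatePay, LoanAmt} = {Age, Collateral, CreditScore, Default, Education, Employed, Inquiries, LatePay, LoanAmt}.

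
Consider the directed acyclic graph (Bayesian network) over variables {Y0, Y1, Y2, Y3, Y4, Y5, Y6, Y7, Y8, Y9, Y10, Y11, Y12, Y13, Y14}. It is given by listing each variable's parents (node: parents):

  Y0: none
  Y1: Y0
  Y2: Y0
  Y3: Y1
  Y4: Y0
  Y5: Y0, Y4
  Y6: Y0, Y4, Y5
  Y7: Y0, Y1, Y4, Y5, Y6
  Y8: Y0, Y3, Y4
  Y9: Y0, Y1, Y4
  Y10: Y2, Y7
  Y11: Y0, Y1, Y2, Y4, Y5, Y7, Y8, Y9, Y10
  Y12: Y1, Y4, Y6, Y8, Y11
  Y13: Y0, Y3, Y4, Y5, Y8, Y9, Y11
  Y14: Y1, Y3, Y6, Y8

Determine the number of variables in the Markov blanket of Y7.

10

By definition, MB(Y7) is built from Y7's parents, Y7's children, and the co-parents of Y7.
Y7's children: Y10, Y11.
Pa(Y7) = {Y0, Y1, Y4, Y5, Y6}.
For each child, the remaining parents (spouses of Y7):
  Y10: Y2
  Y11: Y0, Y1, Y2, Y4, Y5, Y8, Y9, Y10
MB(Y7) = {Y0, Y1, Y2, Y4, Y5, Y6, Y8, Y9, Y10, Y11}, which has 10 nodes.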